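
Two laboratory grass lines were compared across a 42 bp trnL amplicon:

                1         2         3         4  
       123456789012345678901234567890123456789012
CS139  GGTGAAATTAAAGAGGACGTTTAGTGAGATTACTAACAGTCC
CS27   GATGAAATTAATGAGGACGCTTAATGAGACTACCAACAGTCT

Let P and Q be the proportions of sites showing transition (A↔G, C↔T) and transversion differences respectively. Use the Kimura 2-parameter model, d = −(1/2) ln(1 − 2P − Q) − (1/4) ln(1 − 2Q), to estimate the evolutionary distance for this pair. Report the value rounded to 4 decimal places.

0.1974

The sequences differ at positions 2 (G/A, transition), 12 (A/T, transversion), 20 (T/C, transition), 24 (G/A, transition), 30 (T/C, transition), 34 (T/C, transition), 42 (C/T, transition).
Of the 7 differences, 6 transitions and 1 transversion over 42 sites: P = 6/42 = 0.142857, Q = 1/42 = 0.023810.
d = −0.5·ln(0.690476) − 0.25·ln(0.952380) = −0.5·(-0.370374) − 0.25·(-0.048791) = 0.1974.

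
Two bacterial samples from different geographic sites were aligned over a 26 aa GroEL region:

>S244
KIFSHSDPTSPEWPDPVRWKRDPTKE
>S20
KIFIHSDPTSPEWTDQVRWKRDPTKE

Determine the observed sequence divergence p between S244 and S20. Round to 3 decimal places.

0.115

The sequences differ at positions 4 (S/I), 14 (P/T), 16 (P/Q).
There are 3 differences over 26 sites, so p = 3/26 = 0.115.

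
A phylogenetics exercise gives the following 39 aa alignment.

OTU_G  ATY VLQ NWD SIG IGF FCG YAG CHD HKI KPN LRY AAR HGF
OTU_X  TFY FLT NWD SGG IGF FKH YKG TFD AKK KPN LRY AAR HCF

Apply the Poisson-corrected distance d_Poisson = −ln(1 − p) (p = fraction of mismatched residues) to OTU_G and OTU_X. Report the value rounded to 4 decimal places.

0.4055

Differing sites — 1:A/T; 2:T/F; 4:V/F; 6:Q/T; 11:I/G; 17:C/K; 18:G/H; 20:A/K; 22:C/T; 23:H/F; 25:H/A; 27:I/K; 38:G/C.
p = 13/39 = 0.333333.
d = −ln(1 − 0.333333) = −ln(0.666667) = 0.4055.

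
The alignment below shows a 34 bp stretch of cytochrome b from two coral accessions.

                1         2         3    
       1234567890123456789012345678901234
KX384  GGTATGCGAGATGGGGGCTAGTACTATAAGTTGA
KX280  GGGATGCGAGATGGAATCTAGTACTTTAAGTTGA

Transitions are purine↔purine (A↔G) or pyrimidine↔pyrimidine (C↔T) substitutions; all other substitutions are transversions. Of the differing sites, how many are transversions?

3

The sequences differ at positions 3 (T/G, transversion), 15 (G/A, transition), 16 (G/A, transition), 17 (G/T, transversion), 26 (A/T, transversion).
Of the 5 differences, 2 transitions and 3 transversions, so the answer is 3.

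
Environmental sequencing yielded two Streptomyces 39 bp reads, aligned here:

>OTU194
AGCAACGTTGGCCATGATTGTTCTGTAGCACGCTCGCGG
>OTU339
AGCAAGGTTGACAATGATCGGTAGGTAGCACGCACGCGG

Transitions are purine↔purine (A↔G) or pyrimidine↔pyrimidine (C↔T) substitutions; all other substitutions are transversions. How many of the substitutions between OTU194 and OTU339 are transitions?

2

The sequences differ at positions 6 (C/G, transversion), 11 (G/A, transition), 13 (C/A, transversion), 19 (T/C, transition), 21 (T/G, transversion), 23 (C/A, transversion), 24 (T/G, transversion), 34 (T/A, transversion).
Of the 8 differences, 2 transitions and 6 transversions, so the answer is 2.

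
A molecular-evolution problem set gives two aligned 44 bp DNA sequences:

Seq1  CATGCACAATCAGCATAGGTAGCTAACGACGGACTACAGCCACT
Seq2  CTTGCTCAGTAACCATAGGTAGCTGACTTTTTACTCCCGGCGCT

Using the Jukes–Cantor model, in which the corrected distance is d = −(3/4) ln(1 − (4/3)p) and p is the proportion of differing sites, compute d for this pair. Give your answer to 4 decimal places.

Differing sites — 2:A/T; 6:A/T; 9:A/G; 11:C/A; 13:G/C; 25:A/G; 28:G/T; 29:A/T; 30:C/T; 31:G/T; 32:G/T; 36:A/C; 38:A/C; 40:C/G; 42:A/G.
p = 15/44 = 0.340909.
d = −0.75 · ln(1 − (4/3)·0.340909) = −0.75 · ln(0.545455) = −0.75 · (-0.606135) = 0.4546.

0.4546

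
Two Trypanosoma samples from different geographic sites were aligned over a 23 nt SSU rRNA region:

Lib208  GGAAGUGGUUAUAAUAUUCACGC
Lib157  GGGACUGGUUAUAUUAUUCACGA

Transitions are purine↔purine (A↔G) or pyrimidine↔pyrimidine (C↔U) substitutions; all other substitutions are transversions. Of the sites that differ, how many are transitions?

1

Differing sites — 3:A/G (Ti); 5:G/C (Tv); 14:A/U (Tv); 23:C/A (Tv).
Of the 4 differences, 1 transition and 3 transversions, so the answer is 1.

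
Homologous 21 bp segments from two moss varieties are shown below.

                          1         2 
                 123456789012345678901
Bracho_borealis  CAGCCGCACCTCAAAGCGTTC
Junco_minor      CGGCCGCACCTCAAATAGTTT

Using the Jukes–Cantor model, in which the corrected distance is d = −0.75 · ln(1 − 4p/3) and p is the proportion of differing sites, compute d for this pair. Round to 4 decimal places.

0.2197

The sequences differ at positions 2 (A/G), 16 (G/T), 17 (C/A), 21 (C/T).
p = 4/21 = 0.190476.
d = −0.75 · ln(1 − (4/3)·0.190476) = −0.75 · ln(0.746032) = −0.75 · (-0.292987) = 0.2197.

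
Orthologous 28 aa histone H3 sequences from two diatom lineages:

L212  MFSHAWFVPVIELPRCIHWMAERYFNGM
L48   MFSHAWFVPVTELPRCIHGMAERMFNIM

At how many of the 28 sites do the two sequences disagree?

Differing sites — 11:I/T; 19:W/G; 24:Y/M; 27:G/I.
That gives 4 mismatches out of 28 aligned sites, so the Hamming distance is 4.

4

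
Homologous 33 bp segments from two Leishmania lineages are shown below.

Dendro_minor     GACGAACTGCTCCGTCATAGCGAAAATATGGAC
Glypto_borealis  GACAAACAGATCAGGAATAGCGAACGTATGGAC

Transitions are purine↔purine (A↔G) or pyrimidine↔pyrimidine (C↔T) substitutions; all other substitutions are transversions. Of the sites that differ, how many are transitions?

2

Mismatches occur at site 4 (G↔A, transition), site 8 (T↔A, transversion), site 10 (C↔A, transversion), site 13 (C↔A, transversion), site 15 (T↔G, transversion), site 16 (C↔A, transversion), site 25 (A↔C, transversion), site 26 (A↔G, transition).
Of the 8 differences, 2 transitions and 6 transversions, so the answer is 2.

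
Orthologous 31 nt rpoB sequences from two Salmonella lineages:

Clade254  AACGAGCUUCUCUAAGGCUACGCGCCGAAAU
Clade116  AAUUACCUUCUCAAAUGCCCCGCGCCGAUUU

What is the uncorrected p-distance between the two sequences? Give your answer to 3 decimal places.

Differing sites — 3:C/U; 4:G/U; 6:G/C; 13:U/A; 16:G/U; 19:U/C; 20:A/C; 29:A/U; 30:A/U.
There are 9 differences over 31 sites, so p = 9/31 = 0.290.

0.290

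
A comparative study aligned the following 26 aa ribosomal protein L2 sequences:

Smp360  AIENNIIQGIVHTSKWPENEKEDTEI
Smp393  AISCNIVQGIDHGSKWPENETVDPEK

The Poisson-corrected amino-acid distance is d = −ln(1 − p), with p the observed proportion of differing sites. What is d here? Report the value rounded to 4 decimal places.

0.4249

The sequences differ at positions 3 (E/S), 4 (N/C), 7 (I/V), 11 (V/D), 13 (T/G), 21 (K/T), 22 (E/V), 24 (T/P), 26 (I/K).
p = 9/26 = 0.346154.
d = −ln(1 − 0.346154) = −ln(0.653846) = 0.4249.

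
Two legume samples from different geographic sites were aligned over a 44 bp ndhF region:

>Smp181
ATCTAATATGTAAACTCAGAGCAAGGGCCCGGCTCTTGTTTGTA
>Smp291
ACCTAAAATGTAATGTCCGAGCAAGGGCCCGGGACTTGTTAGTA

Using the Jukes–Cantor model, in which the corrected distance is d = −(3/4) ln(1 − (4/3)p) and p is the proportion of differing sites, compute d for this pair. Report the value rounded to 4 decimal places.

0.2082

The sequences differ at positions 2 (T/C), 7 (T/A), 14 (A/T), 15 (C/G), 18 (A/C), 33 (C/G), 34 (T/A), 41 (T/A).
p = 8/44 = 0.181818.
d = −0.75 · ln(1 − (4/3)·0.181818) = −0.75 · ln(0.757576) = −0.75 · (-0.277631) = 0.2082.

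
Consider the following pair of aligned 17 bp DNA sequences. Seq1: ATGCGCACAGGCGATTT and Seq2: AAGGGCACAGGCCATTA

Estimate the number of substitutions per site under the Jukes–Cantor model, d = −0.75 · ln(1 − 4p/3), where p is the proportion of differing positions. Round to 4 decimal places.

0.2824

The sequences differ at positions 2 (T/A), 4 (C/G), 13 (G/C), 17 (T/A).
p = 4/17 = 0.235294.
d = −0.75 · ln(1 − (4/3)·0.235294) = −0.75 · ln(0.686275) = −0.75 · (-0.376477) = 0.2824.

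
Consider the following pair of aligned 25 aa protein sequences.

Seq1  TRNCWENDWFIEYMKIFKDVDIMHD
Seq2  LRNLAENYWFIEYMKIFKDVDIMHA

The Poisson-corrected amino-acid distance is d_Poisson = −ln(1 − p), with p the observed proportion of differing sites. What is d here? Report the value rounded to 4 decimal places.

0.2231

Mismatches occur at site 1 (T↔L), site 4 (C↔L), site 5 (W↔A), site 8 (D↔Y), site 25 (D↔A).
p = 5/25 = 0.200000.
d = −ln(1 − 0.200000) = −ln(0.800000) = 0.2231.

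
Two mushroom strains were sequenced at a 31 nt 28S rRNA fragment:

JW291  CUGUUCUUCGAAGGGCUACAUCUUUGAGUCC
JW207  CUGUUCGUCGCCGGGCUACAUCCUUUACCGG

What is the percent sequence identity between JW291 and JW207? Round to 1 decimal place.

71.0%

The sequences differ at positions 7 (U/G), 11 (A/C), 12 (A/C), 23 (U/C), 26 (G/U), 28 (G/C), 29 (U/C), 30 (C/G), 31 (C/G).
22 of the 31 sites match, so the percent identity is 22/31 × 100 = 71.0%.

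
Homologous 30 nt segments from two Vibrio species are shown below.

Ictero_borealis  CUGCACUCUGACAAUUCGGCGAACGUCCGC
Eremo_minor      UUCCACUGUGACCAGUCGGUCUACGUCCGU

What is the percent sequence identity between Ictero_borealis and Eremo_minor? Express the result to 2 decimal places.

70.00%

The sequences differ at positions 1 (C/U), 3 (G/C), 8 (C/G), 13 (A/C), 15 (U/G), 20 (C/U), 21 (G/C), 22 (A/U), 30 (C/U).
21 of the 30 sites match, so the percent identity is 21/30 × 100 = 70.00%.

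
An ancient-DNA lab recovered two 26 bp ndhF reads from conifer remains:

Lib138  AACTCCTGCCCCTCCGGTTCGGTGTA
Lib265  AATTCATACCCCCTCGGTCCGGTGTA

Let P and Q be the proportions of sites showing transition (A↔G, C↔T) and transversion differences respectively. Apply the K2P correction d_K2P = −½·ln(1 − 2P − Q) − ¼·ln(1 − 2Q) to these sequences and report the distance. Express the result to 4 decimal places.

0.2950

Differing sites — 3:C/T (Ti); 6:C/A (Tv); 8:G/A (Ti); 13:T/C (Ti); 14:C/T (Ti); 19:T/C (Ti).
Of the 6 differences, 5 transitions and 1 transversion over 26 sites: P = 5/26 = 0.192308, Q = 1/26 = 0.038462.
d = −0.5·ln(0.576922) − 0.25·ln(0.923076) = −0.5·(-0.550048) − 0.25·(-0.080044) = 0.2950.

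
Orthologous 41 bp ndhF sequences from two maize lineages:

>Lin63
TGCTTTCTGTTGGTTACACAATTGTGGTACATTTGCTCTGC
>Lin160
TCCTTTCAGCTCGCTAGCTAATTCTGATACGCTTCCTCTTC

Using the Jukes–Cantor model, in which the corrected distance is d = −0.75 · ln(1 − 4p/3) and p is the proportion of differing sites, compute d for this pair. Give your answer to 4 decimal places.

The sequences differ at positions 2 (G/C), 8 (T/A), 10 (T/C), 12 (G/C), 14 (T/C), 17 (C/G), 18 (A/C), 19 (C/T), 24 (G/C), 27 (G/A), 31 (A/G), 32 (T/C), 35 (G/C), 40 (G/T).
p = 14/41 = 0.341463.
d = −0.75 · ln(1 − (4/3)·0.341463) = −0.75 · ln(0.544716) = −0.75 · (-0.607491) = 0.4556.

0.4556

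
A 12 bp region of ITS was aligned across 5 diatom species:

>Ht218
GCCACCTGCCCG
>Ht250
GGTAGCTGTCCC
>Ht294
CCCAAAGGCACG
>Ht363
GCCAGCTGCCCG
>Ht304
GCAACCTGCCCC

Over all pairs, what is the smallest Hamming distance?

1

Pairwise Hamming distances:
  Ht218 vs Ht250: 5
  Ht218 vs Ht294: 5
  Ht218 vs Ht363: 1
  Ht218 vs Ht304: 2
  Ht250 vs Ht294: 9
  Ht250 vs Ht363: 4
  Ht250 vs Ht304: 4
  Ht294 vs Ht363: 5
  Ht294 vs Ht304: 7
  Ht363 vs Ht304: 3
The smallest is 1, between Ht218 and Ht363.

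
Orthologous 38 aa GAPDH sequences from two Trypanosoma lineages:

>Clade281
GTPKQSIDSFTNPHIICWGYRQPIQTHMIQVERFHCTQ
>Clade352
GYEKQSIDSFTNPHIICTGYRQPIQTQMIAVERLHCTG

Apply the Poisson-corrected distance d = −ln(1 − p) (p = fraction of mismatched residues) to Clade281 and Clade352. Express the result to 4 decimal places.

Mismatches occur at site 2 (T↔Y), site 3 (P↔E), site 18 (W↔T), site 27 (H↔Q), site 30 (Q↔A), site 34 (F↔L), site 38 (Q↔G).
p = 7/38 = 0.184211.
d = −ln(1 − 0.184211) = −ln(0.815789) = 0.2036.

0.2036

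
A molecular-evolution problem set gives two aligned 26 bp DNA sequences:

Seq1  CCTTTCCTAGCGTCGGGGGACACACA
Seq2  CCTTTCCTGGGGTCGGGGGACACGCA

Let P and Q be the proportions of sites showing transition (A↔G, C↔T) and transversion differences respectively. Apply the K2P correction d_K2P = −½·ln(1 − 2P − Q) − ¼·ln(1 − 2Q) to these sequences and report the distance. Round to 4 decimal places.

The sequences differ at positions 9 (A/G, transition), 11 (C/G, transversion), 24 (A/G, transition).
Of the 3 differences, 2 transitions and 1 transversion over 26 sites: P = 2/26 = 0.076923, Q = 1/26 = 0.038462.
d = −0.5·ln(0.807692) − 0.25·ln(0.923076) = −0.5·(-0.213574) − 0.25·(-0.080044) = 0.1268.

0.1268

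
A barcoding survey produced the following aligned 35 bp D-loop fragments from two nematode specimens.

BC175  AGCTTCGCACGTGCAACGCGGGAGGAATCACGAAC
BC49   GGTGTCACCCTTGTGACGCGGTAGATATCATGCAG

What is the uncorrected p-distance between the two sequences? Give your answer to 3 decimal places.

Mismatches occur at site 1 (A↔G), site 3 (C↔T), site 4 (T↔G), site 7 (G↔A), site 9 (A↔C), site 11 (G↔T), site 14 (C↔T), site 15 (A↔G), site 22 (G↔T), site 25 (G↔A), site 26 (A↔T), site 31 (C↔T), site 33 (A↔C), site 35 (C↔G).
There are 14 differences over 35 sites, so p = 14/35 = 0.400.

0.400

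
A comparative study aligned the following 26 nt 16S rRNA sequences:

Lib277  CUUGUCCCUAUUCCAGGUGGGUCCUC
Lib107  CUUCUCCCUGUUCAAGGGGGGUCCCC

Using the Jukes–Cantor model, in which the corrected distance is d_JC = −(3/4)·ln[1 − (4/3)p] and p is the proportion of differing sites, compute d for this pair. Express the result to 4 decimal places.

0.2222

Mismatches occur at site 4 (G/C), site 10 (A/G), site 14 (C/A), site 18 (U/G), site 25 (U/C).
p = 5/26 = 0.192308.
d = −0.75 · ln(1 − (4/3)·0.192308) = −0.75 · ln(0.743589) = −0.75 · (-0.296267) = 0.2222.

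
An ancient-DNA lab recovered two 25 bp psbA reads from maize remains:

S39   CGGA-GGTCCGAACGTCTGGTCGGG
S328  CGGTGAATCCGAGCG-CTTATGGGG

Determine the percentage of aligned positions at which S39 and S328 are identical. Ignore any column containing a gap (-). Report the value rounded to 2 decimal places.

69.57%

Excluding the 2 gap columns leaves 23 comparable sites.
Mismatches occur at site 4 (A→T), site 6 (G→A), site 7 (G→A), site 13 (A→G), site 19 (G→T), site 20 (G→A), site 22 (C→G).
16 of the 23 comparable sites match, so the percent identity is 16/23 × 100 = 69.57%.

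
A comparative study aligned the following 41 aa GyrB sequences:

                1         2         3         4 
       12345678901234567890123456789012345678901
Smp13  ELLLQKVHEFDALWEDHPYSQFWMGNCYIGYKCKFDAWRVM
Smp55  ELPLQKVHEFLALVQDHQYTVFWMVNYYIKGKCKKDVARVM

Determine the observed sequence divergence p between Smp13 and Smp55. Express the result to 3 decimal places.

0.341

Mismatches occur at site 3 (L→P), site 11 (D→L), site 14 (W→V), site 15 (E→Q), site 18 (P→Q), site 20 (S→T), site 21 (Q→V), site 25 (G→V), site 27 (C→Y), site 30 (G→K), site 31 (Y→G), site 35 (F→K), site 37 (A→V), site 38 (W→A).
There are 14 differences over 41 sites, so p = 14/41 = 0.341.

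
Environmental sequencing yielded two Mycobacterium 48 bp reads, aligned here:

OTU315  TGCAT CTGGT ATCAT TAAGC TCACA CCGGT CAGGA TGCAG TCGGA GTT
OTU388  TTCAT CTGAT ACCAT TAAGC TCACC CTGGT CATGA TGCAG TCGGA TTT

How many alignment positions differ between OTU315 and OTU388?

Mismatches occur at site 2 (G↔T), site 9 (G↔A), site 12 (T↔C), site 25 (A↔C), site 27 (C↔T), site 33 (G↔T), site 46 (G↔T).
That gives 7 mismatches out of 48 aligned sites, so the Hamming distance is 7.

7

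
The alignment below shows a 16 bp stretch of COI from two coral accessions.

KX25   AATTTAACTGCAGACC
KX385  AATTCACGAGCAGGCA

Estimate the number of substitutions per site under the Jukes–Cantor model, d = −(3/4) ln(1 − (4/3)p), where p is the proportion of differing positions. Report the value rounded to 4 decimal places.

Differing sites — 5:T/C; 7:A/C; 8:C/G; 9:T/A; 14:A/G; 16:C/A.
p = 6/16 = 0.375000.
d = −0.75 · ln(1 − (4/3)·0.375000) = −0.75 · ln(0.500000) = −0.75 · (-0.693147) = 0.5199.

0.5199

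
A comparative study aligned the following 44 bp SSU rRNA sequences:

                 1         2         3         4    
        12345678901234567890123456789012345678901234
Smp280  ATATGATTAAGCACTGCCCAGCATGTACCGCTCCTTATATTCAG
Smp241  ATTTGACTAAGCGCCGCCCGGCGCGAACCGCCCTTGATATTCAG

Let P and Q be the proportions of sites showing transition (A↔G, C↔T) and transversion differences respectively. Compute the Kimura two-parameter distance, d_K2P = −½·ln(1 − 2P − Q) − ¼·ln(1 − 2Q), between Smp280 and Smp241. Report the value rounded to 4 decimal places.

The sequences differ at positions 3 (A/T, transversion), 7 (T/C, transition), 13 (A/G, transition), 15 (T/C, transition), 20 (A/G, transition), 23 (A/G, transition), 24 (T/C, transition), 26 (T/A, transversion), 32 (T/C, transition), 34 (C/T, transition), 36 (T/G, transversion).
Of the 11 differences, 8 transitions and 3 transversions over 44 sites: P = 8/44 = 0.181818, Q = 3/44 = 0.068182.
d = −0.5·ln(0.568182) − 0.25·ln(0.863636) = −0.5·(-0.565313) − 0.25·(-0.146604) = 0.3193.

0.3193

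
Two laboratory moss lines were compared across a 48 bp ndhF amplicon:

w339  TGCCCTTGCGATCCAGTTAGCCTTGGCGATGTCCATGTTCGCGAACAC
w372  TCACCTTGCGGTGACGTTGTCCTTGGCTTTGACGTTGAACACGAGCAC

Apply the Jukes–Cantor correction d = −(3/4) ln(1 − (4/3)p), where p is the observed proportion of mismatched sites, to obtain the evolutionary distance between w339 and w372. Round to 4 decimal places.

Mismatches occur at site 2 (G/C), site 3 (C/A), site 11 (A/G), site 13 (C/G), site 14 (C/A), site 15 (A/C), site 19 (A/G), site 20 (G/T), site 28 (G/T), site 29 (A/T), site 32 (T/A), site 34 (C/G), site 35 (A/T), site 38 (T/A), site 39 (T/A), site 41 (G/A), site 45 (A/G).
p = 17/48 = 0.354167.
d = −0.75 · ln(1 − (4/3)·0.354167) = −0.75 · ln(0.527777) = −0.75 · (-0.639081) = 0.4793.

0.4793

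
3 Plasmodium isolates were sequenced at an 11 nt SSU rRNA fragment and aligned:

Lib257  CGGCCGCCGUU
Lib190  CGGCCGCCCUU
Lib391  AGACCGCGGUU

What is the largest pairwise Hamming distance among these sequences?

Pairwise Hamming distances:
  Lib257 vs Lib190: 1
  Lib257 vs Lib391: 3
  Lib190 vs Lib391: 4
The largest is 4, between Lib190 and Lib391.

4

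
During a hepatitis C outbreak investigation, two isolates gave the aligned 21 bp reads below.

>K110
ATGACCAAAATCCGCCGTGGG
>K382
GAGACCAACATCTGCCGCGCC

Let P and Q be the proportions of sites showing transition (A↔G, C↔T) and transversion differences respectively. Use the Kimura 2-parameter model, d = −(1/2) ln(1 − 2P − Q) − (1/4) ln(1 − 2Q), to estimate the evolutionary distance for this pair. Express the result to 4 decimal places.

0.4432

Mismatches occur at site 1 (A/G, transition), site 2 (T/A, transversion), site 9 (A/C, transversion), site 13 (C/T, transition), site 18 (T/C, transition), site 20 (G/C, transversion), site 21 (G/C, transversion).
Of the 7 differences, 3 transitions and 4 transversions over 21 sites: P = 3/21 = 0.142857, Q = 4/21 = 0.190476.
d = −0.5·ln(0.523810) − 0.25·ln(0.619048) = −0.5·(-0.646626) − 0.25·(-0.479572) = 0.4432.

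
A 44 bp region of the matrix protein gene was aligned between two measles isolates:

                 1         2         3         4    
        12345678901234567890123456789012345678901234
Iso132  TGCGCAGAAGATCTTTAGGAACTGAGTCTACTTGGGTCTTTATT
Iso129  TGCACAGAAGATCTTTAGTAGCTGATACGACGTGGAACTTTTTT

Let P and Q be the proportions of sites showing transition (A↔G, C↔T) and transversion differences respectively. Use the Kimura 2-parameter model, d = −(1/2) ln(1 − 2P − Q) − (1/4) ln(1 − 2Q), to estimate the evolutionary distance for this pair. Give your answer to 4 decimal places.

The sequences differ at positions 4 (G/A, transition), 19 (G/T, transversion), 21 (A/G, transition), 26 (G/T, transversion), 27 (T/A, transversion), 29 (T/G, transversion), 32 (T/G, transversion), 36 (G/A, transition), 37 (T/A, transversion), 42 (A/T, transversion).
Of the 10 differences, 3 transitions and 7 transversions over 44 sites: P = 3/44 = 0.068182, Q = 7/44 = 0.159091.
d = −0.5·ln(0.704545) − 0.25·ln(0.681818) = −0.5·(-0.350203) − 0.25·(-0.382993) = 0.2708.

0.2708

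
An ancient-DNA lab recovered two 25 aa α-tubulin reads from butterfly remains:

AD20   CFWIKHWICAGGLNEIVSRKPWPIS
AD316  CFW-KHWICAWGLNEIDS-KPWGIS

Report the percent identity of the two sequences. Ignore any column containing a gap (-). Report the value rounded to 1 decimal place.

Excluding the 2 gap columns leaves 23 comparable sites.
Mismatches occur at site 11 (G→W), site 17 (V→D), site 23 (P→G).
20 of the 23 comparable sites match, so the percent identity is 20/23 × 100 = 87.0%.

87.0%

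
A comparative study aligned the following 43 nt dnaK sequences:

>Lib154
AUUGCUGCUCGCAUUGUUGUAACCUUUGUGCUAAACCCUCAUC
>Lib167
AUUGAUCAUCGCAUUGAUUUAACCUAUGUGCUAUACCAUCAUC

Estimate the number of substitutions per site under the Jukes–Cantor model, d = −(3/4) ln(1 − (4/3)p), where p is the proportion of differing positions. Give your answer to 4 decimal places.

Differing sites — 5:C/A; 7:G/C; 8:C/A; 17:U/A; 19:G/U; 26:U/A; 34:A/U; 38:C/A.
p = 8/43 = 0.186047.
d = −0.75 · ln(1 − (4/3)·0.186047) = −0.75 · ln(0.751937) = −0.75 · (-0.285103) = 0.2138.

0.2138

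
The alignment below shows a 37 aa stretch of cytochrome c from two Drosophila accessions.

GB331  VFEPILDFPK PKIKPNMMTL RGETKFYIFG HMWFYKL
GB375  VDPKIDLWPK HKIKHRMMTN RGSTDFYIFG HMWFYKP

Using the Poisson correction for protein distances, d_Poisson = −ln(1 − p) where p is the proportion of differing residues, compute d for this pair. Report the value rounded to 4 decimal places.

0.4329

Differing sites — 2:F/D; 3:E/P; 4:P/K; 6:L/D; 7:D/L; 8:F/W; 11:P/H; 15:P/H; 16:N/R; 20:L/N; 23:E/S; 25:K/D; 37:L/P.
p = 13/37 = 0.351351.
d = −ln(1 − 0.351351) = −ln(0.648649) = 0.4329.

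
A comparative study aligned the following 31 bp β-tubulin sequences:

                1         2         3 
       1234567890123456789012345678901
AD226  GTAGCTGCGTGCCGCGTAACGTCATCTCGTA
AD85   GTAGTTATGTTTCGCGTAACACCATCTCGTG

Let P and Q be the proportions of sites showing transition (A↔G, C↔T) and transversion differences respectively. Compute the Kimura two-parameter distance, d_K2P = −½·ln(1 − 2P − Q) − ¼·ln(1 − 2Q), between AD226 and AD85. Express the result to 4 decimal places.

The sequences differ at positions 5 (C/T, transition), 7 (G/A, transition), 8 (C/T, transition), 11 (G/T, transversion), 12 (C/T, transition), 21 (G/A, transition), 22 (T/C, transition), 31 (A/G, transition).
Of the 8 differences, 7 transitions and 1 transversion over 31 sites: P = 7/31 = 0.225806, Q = 1/31 = 0.032258.
d = −0.5·ln(0.516130) − 0.25·ln(0.935484) = −0.5·(-0.661397) − 0.25·(-0.066691) = 0.3474.

0.3474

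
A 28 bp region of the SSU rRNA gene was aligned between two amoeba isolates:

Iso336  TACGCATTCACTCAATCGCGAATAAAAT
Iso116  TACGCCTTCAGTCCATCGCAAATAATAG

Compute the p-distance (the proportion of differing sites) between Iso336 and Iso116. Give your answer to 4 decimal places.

0.2143

The sequences differ at positions 6 (A/C), 11 (C/G), 14 (A/C), 20 (G/A), 26 (A/T), 28 (T/G).
There are 6 differences over 28 sites, so p = 6/28 = 0.2143.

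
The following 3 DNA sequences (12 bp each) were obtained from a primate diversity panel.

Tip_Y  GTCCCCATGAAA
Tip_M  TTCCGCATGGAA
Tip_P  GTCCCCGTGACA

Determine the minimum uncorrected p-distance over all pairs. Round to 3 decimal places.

Pairwise Hamming distances:
  Tip_Y vs Tip_M: 3
  Tip_Y vs Tip_P: 2
  Tip_M vs Tip_P: 5
The smallest is 2 mismatches, between Tip_Y and Tip_P; p = 2/12 = 0.167.

0.167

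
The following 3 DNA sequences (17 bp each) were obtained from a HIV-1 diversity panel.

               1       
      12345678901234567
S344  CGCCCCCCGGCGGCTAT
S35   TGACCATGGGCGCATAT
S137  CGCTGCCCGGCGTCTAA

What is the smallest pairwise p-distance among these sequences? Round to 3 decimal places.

0.235

Pairwise Hamming distances:
  S344 vs S35: 7
  S344 vs S137: 4
  S35 vs S137: 10
The smallest is 4 mismatches, between S344 and S137; p = 4/17 = 0.235.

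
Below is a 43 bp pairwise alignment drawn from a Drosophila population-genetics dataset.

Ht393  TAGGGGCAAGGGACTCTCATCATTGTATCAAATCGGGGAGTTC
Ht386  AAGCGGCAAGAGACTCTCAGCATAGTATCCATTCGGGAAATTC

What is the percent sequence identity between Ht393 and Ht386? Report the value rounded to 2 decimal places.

79.07%

Differing sites — 1:T/A; 4:G/C; 11:G/A; 20:T/G; 24:T/A; 30:A/C; 32:A/T; 38:G/A; 40:G/A.
34 of the 43 sites match, so the percent identity is 34/43 × 100 = 79.07%.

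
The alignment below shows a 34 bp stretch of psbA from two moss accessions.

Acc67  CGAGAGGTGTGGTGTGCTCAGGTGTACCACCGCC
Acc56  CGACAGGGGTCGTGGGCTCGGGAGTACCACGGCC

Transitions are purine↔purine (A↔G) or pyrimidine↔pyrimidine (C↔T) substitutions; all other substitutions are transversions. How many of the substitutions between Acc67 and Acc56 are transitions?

1

Differing sites — 4:G/C (Tv); 8:T/G (Tv); 11:G/C (Tv); 15:T/G (Tv); 20:A/G (Ti); 23:T/A (Tv); 31:C/G (Tv).
Of the 7 differences, 1 transition and 6 transversions, so the answer is 1.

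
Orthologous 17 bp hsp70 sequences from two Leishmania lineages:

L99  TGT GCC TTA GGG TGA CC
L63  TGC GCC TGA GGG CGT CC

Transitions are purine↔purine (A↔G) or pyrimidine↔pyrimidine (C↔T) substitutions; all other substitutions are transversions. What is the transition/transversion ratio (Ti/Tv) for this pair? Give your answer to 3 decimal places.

1.000

Mismatches occur at site 3 (T→C, transition), site 8 (T→G, transversion), site 13 (T→C, transition), site 15 (A→T, transversion).
Of the 4 differences, 2 transitions and 2 transversions, so Ti/Tv = 2/2 = 1.000.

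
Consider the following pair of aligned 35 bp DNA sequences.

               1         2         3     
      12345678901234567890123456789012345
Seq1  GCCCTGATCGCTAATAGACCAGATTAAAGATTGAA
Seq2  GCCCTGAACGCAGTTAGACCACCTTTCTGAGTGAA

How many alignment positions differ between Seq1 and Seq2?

The sequences differ at positions 8 (T/A), 12 (T/A), 13 (A/G), 14 (A/T), 22 (G/C), 23 (A/C), 26 (A/T), 27 (A/C), 28 (A/T), 31 (T/G).
That gives 10 mismatches out of 35 aligned sites, so the Hamming distance is 10.

10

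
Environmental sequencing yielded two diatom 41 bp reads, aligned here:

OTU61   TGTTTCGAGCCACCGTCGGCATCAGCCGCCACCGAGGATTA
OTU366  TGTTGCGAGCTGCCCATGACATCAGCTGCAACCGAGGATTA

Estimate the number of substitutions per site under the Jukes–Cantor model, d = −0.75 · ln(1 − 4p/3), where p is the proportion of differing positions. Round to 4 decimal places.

0.2597

Mismatches occur at site 5 (T→G), site 11 (C→T), site 12 (A→G), site 15 (G→C), site 16 (T→A), site 17 (C→T), site 19 (G→A), site 27 (C→T), site 30 (C→A).
p = 9/41 = 0.219512.
d = −0.75 · ln(1 − (4/3)·0.219512) = −0.75 · ln(0.707317) = −0.75 · (-0.346276) = 0.2597.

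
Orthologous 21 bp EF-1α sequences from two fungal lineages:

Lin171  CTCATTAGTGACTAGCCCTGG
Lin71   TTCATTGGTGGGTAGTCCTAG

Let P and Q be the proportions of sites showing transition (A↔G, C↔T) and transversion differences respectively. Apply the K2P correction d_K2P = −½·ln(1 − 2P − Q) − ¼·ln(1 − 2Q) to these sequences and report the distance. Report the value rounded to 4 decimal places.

0.3960

The sequences differ at positions 1 (C/T, transition), 7 (A/G, transition), 11 (A/G, transition), 12 (C/G, transversion), 16 (C/T, transition), 20 (G/A, transition).
Of the 6 differences, 5 transitions and 1 transversion over 21 sites: P = 5/21 = 0.238095, Q = 1/21 = 0.047619.
d = −0.5·ln(0.476191) − 0.25·ln(0.904762) = −0.5·(-0.741936) − 0.25·(-0.100083) = 0.3960.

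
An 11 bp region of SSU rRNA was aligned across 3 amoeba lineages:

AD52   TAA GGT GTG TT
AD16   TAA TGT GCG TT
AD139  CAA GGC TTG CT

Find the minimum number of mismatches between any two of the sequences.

Pairwise Hamming distances:
  AD52 vs AD16: 2
  AD52 vs AD139: 4
  AD16 vs AD139: 6
The smallest is 2, between AD52 and AD16.

2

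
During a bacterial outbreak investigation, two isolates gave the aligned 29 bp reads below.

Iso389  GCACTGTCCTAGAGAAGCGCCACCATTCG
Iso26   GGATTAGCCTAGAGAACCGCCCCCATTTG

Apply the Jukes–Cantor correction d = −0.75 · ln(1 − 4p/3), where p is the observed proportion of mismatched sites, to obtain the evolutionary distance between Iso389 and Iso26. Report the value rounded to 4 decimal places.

Mismatches occur at site 2 (C↔G), site 4 (C↔T), site 6 (G↔A), site 7 (T↔G), site 17 (G↔C), site 22 (A↔C), site 28 (C↔T).
p = 7/29 = 0.241379.
d = −0.75 · ln(1 − (4/3)·0.241379) = −0.75 · ln(0.678161) = −0.75 · (-0.388371) = 0.2913.

0.2913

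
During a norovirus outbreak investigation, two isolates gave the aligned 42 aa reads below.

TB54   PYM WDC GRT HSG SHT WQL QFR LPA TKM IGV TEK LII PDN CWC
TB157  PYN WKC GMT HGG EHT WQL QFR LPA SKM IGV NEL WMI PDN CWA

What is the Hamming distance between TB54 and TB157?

Mismatches occur at site 3 (M↔N), site 5 (D↔K), site 8 (R↔M), site 11 (S↔G), site 13 (S↔E), site 25 (T↔S), site 31 (T↔N), site 33 (K↔L), site 34 (L↔W), site 35 (I↔M), site 42 (C↔A).
That gives 11 mismatches out of 42 aligned sites, so the Hamming distance is 11.

11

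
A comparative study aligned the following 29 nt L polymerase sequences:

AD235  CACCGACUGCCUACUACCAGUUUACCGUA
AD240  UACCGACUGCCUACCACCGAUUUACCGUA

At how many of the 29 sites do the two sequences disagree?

The sequences differ at positions 1 (C/U), 15 (U/C), 19 (A/G), 20 (G/A).
That gives 4 mismatches out of 29 aligned sites, so the Hamming distance is 4.

4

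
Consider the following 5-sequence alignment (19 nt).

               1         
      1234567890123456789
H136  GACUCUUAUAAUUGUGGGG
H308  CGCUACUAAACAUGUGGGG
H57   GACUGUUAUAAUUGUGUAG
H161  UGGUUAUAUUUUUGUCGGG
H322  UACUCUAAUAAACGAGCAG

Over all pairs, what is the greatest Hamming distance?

Pairwise Hamming distances:
  H136 vs H308: 7
  H136 vs H57: 3
  H136 vs H161: 8
  H136 vs H322: 7
  H308 vs H57: 9
  H308 vs H161: 9
  H308 vs H322: 11
  H57 vs H161: 10
  H57 vs H322: 7
  H161 vs H322: 13
The largest is 13, between H161 and H322.

13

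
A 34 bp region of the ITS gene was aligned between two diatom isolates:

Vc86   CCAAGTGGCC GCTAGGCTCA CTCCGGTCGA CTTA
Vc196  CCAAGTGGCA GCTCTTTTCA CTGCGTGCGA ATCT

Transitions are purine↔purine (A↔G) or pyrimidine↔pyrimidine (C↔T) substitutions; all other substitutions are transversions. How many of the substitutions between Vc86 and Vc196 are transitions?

Mismatches occur at site 10 (C/A, transversion), site 14 (A/C, transversion), site 15 (G/T, transversion), site 16 (G/T, transversion), site 17 (C/T, transition), site 23 (C/G, transversion), site 26 (G/T, transversion), site 27 (T/G, transversion), site 31 (C/A, transversion), site 33 (T/C, transition), site 34 (A/T, transversion).
Of the 11 differences, 2 transitions and 9 transversions, so the answer is 2.

2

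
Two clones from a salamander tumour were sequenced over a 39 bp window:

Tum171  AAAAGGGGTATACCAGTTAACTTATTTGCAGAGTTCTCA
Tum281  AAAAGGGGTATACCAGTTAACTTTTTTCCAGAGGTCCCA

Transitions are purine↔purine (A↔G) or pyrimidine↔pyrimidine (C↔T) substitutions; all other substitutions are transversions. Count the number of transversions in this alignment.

3

Differing sites — 24:A/T (Tv); 28:G/C (Tv); 34:T/G (Tv); 37:T/C (Ti).
Of the 4 differences, 1 transition and 3 transversions, so the answer is 3.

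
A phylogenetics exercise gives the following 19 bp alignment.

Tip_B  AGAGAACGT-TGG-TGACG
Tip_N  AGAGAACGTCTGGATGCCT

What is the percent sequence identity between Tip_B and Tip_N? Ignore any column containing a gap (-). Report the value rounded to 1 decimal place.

88.2%

Excluding the 2 gap columns leaves 17 comparable sites.
Mismatches occur at site 17 (A→C), site 19 (G→T).
15 of the 17 comparable sites match, so the percent identity is 15/17 × 100 = 88.2%.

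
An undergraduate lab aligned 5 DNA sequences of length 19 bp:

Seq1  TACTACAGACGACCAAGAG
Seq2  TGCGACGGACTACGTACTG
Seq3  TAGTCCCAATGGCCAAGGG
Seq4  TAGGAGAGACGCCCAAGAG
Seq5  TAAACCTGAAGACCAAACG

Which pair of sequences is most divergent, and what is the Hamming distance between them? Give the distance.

13

Pairwise Hamming distances:
  Seq1 vs Seq2: 8
  Seq1 vs Seq3: 7
  Seq1 vs Seq4: 4
  Seq1 vs Seq5: 7
  Seq2 vs Seq3: 13
  Seq2 vs Seq4: 10
  Seq2 vs Seq5: 11
  Seq3 vs Seq4: 8
  Seq3 vs Seq5: 8
  Seq4 vs Seq5: 9
The largest is 13, between Seq2 and Seq3.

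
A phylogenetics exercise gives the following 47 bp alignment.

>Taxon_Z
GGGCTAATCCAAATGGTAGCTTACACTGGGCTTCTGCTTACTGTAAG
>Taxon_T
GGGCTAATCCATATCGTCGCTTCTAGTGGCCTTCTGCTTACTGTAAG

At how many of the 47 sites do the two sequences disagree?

Mismatches occur at site 12 (A→T), site 15 (G→C), site 18 (A→C), site 23 (A→C), site 24 (C→T), site 26 (C→G), site 30 (G→C).
That gives 7 mismatches out of 47 aligned sites, so the Hamming distance is 7.

7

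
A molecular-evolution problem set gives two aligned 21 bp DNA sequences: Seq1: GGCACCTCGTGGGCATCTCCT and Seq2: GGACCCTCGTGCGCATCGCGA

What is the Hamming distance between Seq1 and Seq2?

6

Differing sites — 3:C/A; 4:A/C; 12:G/C; 18:T/G; 20:C/G; 21:T/A.
That gives 6 mismatches out of 21 aligned sites, so the Hamming distance is 6.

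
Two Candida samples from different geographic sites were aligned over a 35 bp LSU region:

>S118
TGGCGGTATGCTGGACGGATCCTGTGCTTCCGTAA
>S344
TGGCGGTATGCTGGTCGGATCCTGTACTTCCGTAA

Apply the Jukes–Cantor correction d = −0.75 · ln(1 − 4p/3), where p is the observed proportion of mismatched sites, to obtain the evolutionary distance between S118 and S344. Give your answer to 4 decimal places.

The sequences differ at positions 15 (A/T), 26 (G/A).
p = 2/35 = 0.057143.
d = −0.75 · ln(1 − (4/3)·0.057143) = −0.75 · ln(0.923809) = −0.75 · (-0.079250) = 0.0594.

0.0594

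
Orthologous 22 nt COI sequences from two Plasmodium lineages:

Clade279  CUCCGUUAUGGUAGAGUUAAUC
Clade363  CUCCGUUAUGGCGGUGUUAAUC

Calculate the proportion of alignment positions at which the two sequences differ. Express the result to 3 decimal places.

0.136

Differing sites — 12:U/C; 13:A/G; 15:A/U.
There are 3 differences over 22 sites, so p = 3/22 = 0.136.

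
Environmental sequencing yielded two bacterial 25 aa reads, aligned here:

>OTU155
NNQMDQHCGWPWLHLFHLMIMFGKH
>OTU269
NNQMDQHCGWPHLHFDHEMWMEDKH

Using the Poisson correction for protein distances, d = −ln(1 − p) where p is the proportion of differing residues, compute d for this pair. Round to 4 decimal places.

Mismatches occur at site 12 (W→H), site 15 (L→F), site 16 (F→D), site 18 (L→E), site 20 (I→W), site 22 (F→E), site 23 (G→D).
p = 7/25 = 0.280000.
d = −ln(1 − 0.280000) = −ln(0.720000) = 0.3285.

0.3285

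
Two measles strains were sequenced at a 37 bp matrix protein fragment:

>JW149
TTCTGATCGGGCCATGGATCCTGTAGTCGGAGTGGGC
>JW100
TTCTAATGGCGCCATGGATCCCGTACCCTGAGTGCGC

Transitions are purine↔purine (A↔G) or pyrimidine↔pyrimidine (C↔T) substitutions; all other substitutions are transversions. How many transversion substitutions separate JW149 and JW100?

5

Mismatches occur at site 5 (G↔A, transition), site 8 (C↔G, transversion), site 10 (G↔C, transversion), site 22 (T↔C, transition), site 26 (G↔C, transversion), site 27 (T↔C, transition), site 29 (G↔T, transversion), site 35 (G↔C, transversion).
Of the 8 differences, 3 transitions and 5 transversions, so the answer is 5.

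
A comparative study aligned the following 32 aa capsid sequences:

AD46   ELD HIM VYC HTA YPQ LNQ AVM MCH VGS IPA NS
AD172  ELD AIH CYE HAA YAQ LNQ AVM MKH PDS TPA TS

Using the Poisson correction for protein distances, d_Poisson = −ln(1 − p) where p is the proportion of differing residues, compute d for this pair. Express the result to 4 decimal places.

The sequences differ at positions 4 (H/A), 6 (M/H), 7 (V/C), 9 (C/E), 11 (T/A), 14 (P/A), 23 (C/K), 25 (V/P), 26 (G/D), 28 (I/T), 31 (N/T).
p = 11/32 = 0.343750.
d = −ln(1 − 0.343750) = −ln(0.656250) = 0.4212.

0.4212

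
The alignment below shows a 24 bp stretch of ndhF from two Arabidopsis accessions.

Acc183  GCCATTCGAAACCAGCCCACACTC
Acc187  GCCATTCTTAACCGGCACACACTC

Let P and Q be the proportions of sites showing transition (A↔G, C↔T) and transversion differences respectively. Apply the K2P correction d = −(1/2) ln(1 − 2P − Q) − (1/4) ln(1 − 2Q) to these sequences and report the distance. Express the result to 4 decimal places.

0.1887

Mismatches occur at site 8 (G→T, transversion), site 9 (A→T, transversion), site 14 (A→G, transition), site 17 (C→A, transversion).
Of the 4 differences, 1 transition and 3 transversions over 24 sites: P = 1/24 = 0.041667, Q = 3/24 = 0.125000.
d = −0.5·ln(0.791666) − 0.25·ln(0.750000) = −0.5·(-0.233616) − 0.25·(-0.287682) = 0.1887.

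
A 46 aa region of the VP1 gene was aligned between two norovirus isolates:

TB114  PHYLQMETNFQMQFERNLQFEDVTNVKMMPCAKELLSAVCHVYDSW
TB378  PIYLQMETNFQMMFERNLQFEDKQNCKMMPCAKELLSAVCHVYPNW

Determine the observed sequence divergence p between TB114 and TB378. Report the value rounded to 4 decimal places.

0.1522

Mismatches occur at site 2 (H↔I), site 13 (Q↔M), site 23 (V↔K), site 24 (T↔Q), site 26 (V↔C), site 44 (D↔P), site 45 (S↔N).
There are 7 differences over 46 sites, so p = 7/46 = 0.1522.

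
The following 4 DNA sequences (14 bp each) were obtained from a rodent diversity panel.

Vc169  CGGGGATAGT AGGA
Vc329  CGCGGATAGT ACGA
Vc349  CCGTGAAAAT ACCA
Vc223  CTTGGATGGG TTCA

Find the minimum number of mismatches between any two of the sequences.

2

Pairwise Hamming distances:
  Vc169 vs Vc329: 2
  Vc169 vs Vc349: 6
  Vc169 vs Vc223: 7
  Vc329 vs Vc349: 6
  Vc329 vs Vc223: 7
  Vc349 vs Vc223: 9
The smallest is 2, between Vc169 and Vc329.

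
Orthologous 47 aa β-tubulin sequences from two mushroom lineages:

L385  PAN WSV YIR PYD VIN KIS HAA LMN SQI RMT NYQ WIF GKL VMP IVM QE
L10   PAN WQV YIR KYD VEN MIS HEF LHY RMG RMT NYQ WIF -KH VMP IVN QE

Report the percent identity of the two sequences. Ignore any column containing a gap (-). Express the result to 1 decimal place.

71.7%

Excluding the 1 gap column leaves 46 comparable sites.
Differing sites — 5:S/Q; 10:P/K; 14:I/E; 16:K/M; 20:A/E; 21:A/F; 23:M/H; 24:N/Y; 25:S/R; 26:Q/M; 27:I/G; 39:L/H; 45:M/N.
33 of the 46 comparable sites match, so the percent identity is 33/46 × 100 = 71.7%.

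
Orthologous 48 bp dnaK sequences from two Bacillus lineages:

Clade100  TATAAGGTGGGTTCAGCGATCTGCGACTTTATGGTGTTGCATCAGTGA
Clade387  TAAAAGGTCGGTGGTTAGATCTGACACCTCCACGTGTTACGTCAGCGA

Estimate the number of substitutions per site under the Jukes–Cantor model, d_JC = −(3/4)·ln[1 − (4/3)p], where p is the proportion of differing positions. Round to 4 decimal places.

0.4793

Mismatches occur at site 3 (T→A), site 9 (G→C), site 13 (T→G), site 14 (C→G), site 15 (A→T), site 16 (G→T), site 17 (C→A), site 24 (C→A), site 25 (G→C), site 28 (T→C), site 30 (T→C), site 31 (A→C), site 32 (T→A), site 33 (G→C), site 39 (G→A), site 41 (A→G), site 46 (T→C).
p = 17/48 = 0.354167.
d = −0.75 · ln(1 − (4/3)·0.354167) = −0.75 · ln(0.527777) = −0.75 · (-0.639081) = 0.4793.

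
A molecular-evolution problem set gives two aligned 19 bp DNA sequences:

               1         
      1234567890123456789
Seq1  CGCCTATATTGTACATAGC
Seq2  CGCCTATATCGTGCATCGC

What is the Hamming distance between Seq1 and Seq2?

Mismatches occur at site 10 (T→C), site 13 (A→G), site 17 (A→C).
That gives 3 mismatches out of 19 aligned sites, so the Hamming distance is 3.

3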